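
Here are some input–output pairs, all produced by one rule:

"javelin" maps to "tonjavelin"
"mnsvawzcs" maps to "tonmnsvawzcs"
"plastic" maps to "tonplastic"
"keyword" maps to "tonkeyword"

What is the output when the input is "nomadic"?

tonnomadic

Each output is the input with this applied: prepend "ton".
Applying that to "nomadic" gives "tonnomadic".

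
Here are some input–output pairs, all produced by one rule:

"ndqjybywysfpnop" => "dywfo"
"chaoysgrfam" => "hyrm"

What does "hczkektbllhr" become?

cebh

The rule is to keep one character in every 3, starting at position 2 (positions 2nd, 5th, 8th, ...).
"hczkektbllhr" → "cebh".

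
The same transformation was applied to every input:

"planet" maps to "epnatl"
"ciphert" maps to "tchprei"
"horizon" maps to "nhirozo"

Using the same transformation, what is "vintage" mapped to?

The pattern: swap each adjacent pair of characters (1↔2, 3↔4, ...), then swap the first and last characters.
Starting from "vintage": after the first operation, "ivtngae"; after the second, "evtngai".

evtngai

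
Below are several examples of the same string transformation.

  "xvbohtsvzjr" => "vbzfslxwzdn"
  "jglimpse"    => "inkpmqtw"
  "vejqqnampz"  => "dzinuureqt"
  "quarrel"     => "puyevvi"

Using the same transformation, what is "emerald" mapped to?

hiqivep

Each output is the input with this applied: shift every letter 4 places forward in the alphabet (wrapping around), then move the last character to the front.
For "emerald", step one produces "iqiveph"; step two turns that into "hiqivep".
(Check on "jglimpse": → "nkpmqtwi" → "inkpmqtw" ✓)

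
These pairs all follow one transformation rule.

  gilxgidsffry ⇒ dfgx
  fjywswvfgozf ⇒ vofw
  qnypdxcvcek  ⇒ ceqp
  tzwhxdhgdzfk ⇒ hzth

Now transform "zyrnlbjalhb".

jhzn

In each case the input is transformed by: keep one character in every 3, starting at position 1 (positions 1st, 4th, 7th, ...), then move the last 2 characters to the front (rotate right by 2).
Working it through for "zyrnlbjalhb": intermediate "znjh", final "jhzn".
(Check on "qnypdxcvcek": → "qpce" → "ceqp" ✓)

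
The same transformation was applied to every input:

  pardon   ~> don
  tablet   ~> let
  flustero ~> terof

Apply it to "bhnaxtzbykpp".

Each output is the input with this applied: swap the front and back halves of the string, then delete the last 3 characters.
Applying both steps to "bhnaxtzbykpp": "zbykppbhnaxt", then "zbykppbhn".
(Check on "tablet": → "lettab" → "let" ✓)

zbykppbhn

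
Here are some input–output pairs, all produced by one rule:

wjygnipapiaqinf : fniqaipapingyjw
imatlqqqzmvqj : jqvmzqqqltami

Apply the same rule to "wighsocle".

Rule — reverse the string.
Doing the same to "wighsocle": "elcoshgiw".

elcoshgiw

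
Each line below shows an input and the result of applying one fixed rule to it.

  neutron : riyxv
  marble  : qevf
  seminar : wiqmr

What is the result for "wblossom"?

The rule is to shift every letter 4 places forward in the alphabet (wrapping around), then delete the last 2 characters.
"wblossom" → "afpsww".

afpsww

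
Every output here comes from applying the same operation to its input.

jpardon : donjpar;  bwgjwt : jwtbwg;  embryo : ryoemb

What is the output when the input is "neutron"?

ronneut

What's happening: move the last 3 characters to the front (rotate right by 3).
Applying that to "neutron" gives "ronneut".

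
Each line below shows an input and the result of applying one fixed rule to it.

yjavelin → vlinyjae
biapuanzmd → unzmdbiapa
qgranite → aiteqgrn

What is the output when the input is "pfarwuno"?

runopfaw

Looking at the pairs, the operation is to swap the front and back halves of the string, then swap the first and last characters.
Applying both steps to "pfarwuno": "wunopfar", then "runopfaw".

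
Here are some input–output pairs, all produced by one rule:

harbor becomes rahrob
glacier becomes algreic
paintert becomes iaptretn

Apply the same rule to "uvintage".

ivuegatn

Each output is the input with this applied: move the first 3 characters to the end (rotate left by 3), then reverse the string.
Starting from "uvintage": after the first operation, "ntageuvi"; after the second, "ivuegatn".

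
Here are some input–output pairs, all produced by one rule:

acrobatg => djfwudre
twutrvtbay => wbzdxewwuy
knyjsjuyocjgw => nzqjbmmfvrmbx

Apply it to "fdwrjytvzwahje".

ihgmzkudmzbcwy

The transformation: shift every letter 3 places forward in the alphabet (wrapping around), then take characters alternately from the front and the back (1st, last, 2nd, 2nd-last, ...).
So "fdwrjytvzwahje" becomes "ihgmzkudmzbcwy".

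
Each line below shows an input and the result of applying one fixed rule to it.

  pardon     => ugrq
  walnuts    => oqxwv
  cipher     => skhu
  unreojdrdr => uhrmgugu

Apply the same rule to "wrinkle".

lqnoh

Rule — delete the first 2 characters, then shift every letter 3 places forward in the alphabet (wrapping around).
On "wrinkle": the first step gives "inkle", and the second then gives "lqnoh".
(Check on "unreojdrdr": → "reojdrdr" → "uhrmgugu" ✓)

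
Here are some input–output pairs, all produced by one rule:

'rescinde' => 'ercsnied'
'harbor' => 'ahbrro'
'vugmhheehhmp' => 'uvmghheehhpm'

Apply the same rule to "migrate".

imrgtae

The transformation: swap each adjacent pair of characters (1↔2, 3↔4, ...).
On "migrate" that produces "imrgtae".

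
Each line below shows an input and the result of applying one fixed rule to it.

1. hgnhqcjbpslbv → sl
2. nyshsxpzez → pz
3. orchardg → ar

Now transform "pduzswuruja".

Each output is the input with this applied: move the last 2 characters to the front (rotate right by 2), then keep only the last 2 characters.
Starting from "pduzswuruja": after the first operation, "japduzswuru"; after the second, "ru".

ru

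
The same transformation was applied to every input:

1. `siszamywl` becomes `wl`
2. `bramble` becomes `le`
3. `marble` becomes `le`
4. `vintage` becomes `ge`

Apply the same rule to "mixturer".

er

The rule is to keep only the last 2 characters.
For "mixturer" the result is "er".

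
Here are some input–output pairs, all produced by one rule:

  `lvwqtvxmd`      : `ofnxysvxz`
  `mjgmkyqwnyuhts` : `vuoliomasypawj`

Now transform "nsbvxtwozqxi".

The transformation: shift every letter 2 places forward in the alphabet (wrapping around), then move the last 2 characters to the front (rotate right by 2).
Applying both steps to "nsbvxtwozqxi": "pudxzvyqbszk", then "zkpudxzvyqbs".

zkpudxzvyqbs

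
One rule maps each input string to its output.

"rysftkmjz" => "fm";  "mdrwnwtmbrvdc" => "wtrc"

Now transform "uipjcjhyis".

Looking at the pairs, the operation is to delete the first 2 characters, then keep one character in every 3, starting at position 2 (positions 2nd, 5th, 8th, ...).
On "uipjcjhyis": the first step gives "pjcjhyis", and the second then gives "jhs".

jhs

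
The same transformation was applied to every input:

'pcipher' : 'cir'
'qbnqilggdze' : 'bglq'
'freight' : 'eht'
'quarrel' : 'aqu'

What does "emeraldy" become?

aer

The rule is to sort the characters into alphabetical order, then keep one character in every 3, starting at position 1 (positions 1st, 4th, 7th, ...).
"emeraldy" → "aer".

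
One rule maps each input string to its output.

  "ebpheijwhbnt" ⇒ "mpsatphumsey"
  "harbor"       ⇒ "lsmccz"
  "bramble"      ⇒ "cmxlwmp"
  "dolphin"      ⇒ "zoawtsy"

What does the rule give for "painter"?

Each output is the input with this applied: shift every letter 11 places forward in the alphabet (wrapping around), then swap each adjacent pair of characters (1↔2, 3↔4, ...).
For "painter", step one produces "altyepc"; step two turns that into "laytpec".
(Check on "bramble": → "mclxmwp" → "cmxlwmp" ✓)

laytpec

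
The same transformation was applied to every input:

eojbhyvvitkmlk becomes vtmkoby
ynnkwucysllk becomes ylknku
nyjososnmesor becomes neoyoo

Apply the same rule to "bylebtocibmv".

cbvyet

The pattern: keep every other character starting from the second (positions 2nd, 4th, 6th, ...), then move the first 3 characters to the end (rotate left by 3).
"bylebtocibmv" → "cbvyet".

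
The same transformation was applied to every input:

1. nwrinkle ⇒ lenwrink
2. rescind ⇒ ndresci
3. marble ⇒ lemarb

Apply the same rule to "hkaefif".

The pattern: move the last 2 characters to the front (rotate right by 2).
"hkaefif" → "ifhkaef".

ifhkaef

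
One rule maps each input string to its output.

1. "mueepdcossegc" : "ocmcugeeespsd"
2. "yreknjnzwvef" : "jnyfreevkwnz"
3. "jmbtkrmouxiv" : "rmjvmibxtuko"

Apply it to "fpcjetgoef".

The rule is to take characters alternately from the front and the back (1st, last, 2nd, 2nd-last, ...), then move the last 2 characters to the front (rotate right by 2).
Applying that to "fpcjetgoef" gives "etffpecojg".

etffpecojg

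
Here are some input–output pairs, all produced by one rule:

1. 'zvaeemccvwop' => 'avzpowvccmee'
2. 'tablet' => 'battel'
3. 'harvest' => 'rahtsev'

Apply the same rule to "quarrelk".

The rule is to reverse the string, then move the last 3 characters to the front (rotate right by 3).
"quarrelk" → "klerrauq" → "auqklerr".

auqklerr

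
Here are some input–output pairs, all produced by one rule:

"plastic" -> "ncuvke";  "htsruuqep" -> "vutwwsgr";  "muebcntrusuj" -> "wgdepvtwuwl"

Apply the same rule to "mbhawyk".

djcyam

Looking at the pairs, the operation is to shift every letter 2 places forward in the alphabet (wrapping around), then delete the first character.
Starting from "mbhawyk": after the first operation, "odjcyam"; after the second, "djcyam".
(Check on "plastic": → "rncuvke" → "ncuvke" ✓)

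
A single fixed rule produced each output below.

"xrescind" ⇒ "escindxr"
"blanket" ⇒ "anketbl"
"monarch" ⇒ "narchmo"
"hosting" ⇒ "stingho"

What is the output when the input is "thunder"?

underth

Looking at the pairs, the operation is to move the first 2 characters to the end (rotate left by 2).
On "thunder" that produces "underth".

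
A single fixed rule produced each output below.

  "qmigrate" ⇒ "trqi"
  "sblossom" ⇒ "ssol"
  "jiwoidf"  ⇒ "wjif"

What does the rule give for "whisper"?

The pattern: keep every other character starting from the first (positions 1st, 3rd, 5th, ...), then sort the characters into reverse alphabetical order.
Working it through for "whisper": intermediate "wipr", final "wrpi".
(Check on "jiwoidf": → "jwif" → "wjif" ✓)

wrpi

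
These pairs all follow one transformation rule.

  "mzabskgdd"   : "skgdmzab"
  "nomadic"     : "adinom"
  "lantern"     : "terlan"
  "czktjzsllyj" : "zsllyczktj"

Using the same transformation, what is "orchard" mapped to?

harorc

In each case the input is transformed by: delete the last character, then swap the front and back halves of the string.
On "orchard": the first step gives "orchar", and the second then gives "harorc".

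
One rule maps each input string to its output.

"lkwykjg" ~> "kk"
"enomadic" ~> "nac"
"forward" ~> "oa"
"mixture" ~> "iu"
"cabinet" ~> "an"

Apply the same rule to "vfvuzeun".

fzn

Looking at the pairs, the operation is to keep one character in every 3, starting at position 2 (positions 2nd, 5th, 8th, ...).
Applying that to "vfvuzeun" gives "fzn".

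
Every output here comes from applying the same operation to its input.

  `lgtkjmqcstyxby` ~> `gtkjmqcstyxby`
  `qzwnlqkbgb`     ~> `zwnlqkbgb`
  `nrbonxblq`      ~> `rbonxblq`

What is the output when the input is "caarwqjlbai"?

aarwqjlbai

The rule is to delete the first character.
"caarwqjlbai" → "aarwqjlbai".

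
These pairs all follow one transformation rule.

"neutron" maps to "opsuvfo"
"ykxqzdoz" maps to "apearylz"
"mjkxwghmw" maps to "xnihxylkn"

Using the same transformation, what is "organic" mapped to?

djobhsp

The transformation: reverse the string, then shift every letter 1 place forward in the alphabet (wrapping around).
Applying both steps to "organic": "cinagro", then "djobhsp".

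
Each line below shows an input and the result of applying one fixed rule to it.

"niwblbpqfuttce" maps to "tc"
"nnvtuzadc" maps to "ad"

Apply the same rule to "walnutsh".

The rule is to move the last character to the front, then keep only the last 2 characters.
So "walnutsh" becomes "ts".
(Check on "niwblbpqfuttce": → "eniwblbpqfuttc" → "tc" ✓)

ts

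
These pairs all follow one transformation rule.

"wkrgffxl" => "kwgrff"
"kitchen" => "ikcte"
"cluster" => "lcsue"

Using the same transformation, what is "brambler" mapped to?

rbmalb

The transformation: swap each adjacent pair of characters (1↔2, 3↔4, ...), then delete the last 2 characters.
On "brambler": the first step gives "rbmalbre", and the second then gives "rbmalb".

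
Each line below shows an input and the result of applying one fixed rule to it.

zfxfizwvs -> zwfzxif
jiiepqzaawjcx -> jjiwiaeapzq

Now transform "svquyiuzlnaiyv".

sivaqnulyziu

In each case the input is transformed by: delete the last 2 characters, then take characters alternately from the front and the back (1st, last, 2nd, 2nd-last, ...).
On "svquyiuzlnaiyv": the first step gives "svquyiuzlnai", and the second then gives "sivaqnulyziu".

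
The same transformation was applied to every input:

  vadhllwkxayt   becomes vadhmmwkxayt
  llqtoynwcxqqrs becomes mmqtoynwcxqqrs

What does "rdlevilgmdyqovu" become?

rdmevimgmdyqovu

The transformation: replace every "l" with "m".
On "rdlevilgmdyqovu" that produces "rdmevimgmdyqovu".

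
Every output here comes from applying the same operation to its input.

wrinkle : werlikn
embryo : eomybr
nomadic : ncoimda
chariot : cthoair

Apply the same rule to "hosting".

The pattern: take characters alternately from the front and the back (1st, last, 2nd, 2nd-last, ...).
"hosting" → "hgonsit".

hgonsit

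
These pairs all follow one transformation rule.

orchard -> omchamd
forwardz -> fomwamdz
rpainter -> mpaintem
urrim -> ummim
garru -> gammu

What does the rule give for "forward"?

fomwamd

The transformation: replace every "r" with "m".
So "forward" becomes "fomwamd".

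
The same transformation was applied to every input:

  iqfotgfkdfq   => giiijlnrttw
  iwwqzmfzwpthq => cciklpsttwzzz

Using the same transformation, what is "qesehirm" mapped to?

hhklptuv

The pattern: shift every letter 3 places forward in the alphabet (wrapping around), then sort the characters into alphabetical order.
For "qesehirm", step one produces "thvhklup"; step two turns that into "hhklptuv".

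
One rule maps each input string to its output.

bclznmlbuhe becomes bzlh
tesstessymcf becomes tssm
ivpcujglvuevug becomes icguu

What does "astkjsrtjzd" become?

Looking at the pairs, the operation is to keep one character in every 3, starting at position 1 (positions 1st, 4th, 7th, ...).
"astkjsrtjzd" → "akrz".

akrz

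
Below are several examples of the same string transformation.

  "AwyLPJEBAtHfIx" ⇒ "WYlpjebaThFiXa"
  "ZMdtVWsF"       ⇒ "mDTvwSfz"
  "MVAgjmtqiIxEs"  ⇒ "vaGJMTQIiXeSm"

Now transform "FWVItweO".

wviTWEof

The rule is to move the first character to the end, then flip the case of every letter.
Starting from "FWVItweO": after the first operation, "WVItweOF"; after the second, "wviTWEof".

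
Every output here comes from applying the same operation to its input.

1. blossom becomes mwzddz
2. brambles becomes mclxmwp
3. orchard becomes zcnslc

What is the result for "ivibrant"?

tgtmcly

Each output is the input with this applied: delete the last character, then shift every letter 11 places forward in the alphabet (wrapping around).
Starting from "ivibrant": after the first operation, "ivibran"; after the second, "tgtmcly".
(Check on "orchard": → "orchar" → "zcnslc" ✓)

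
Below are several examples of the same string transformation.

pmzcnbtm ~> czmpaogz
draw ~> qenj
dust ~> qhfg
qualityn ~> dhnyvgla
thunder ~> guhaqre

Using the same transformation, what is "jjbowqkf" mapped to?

What's happening: shift every letter 13 places forward in the alphabet (wrapping around) — i.e. ROT13.
So "jjbowqkf" becomes "wwobjdxs".

wwobjdxs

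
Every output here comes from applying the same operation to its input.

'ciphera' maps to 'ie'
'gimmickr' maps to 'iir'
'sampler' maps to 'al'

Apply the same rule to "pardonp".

What's happening: keep one character in every 3, starting at position 2 (positions 2nd, 5th, 8th, ...).
Applying that to "pardonp" gives "ao".

ao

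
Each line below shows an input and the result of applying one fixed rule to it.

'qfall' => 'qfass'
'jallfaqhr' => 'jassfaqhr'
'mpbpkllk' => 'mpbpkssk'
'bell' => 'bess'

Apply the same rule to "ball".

bass

The rule is to replace every "l" with "s".
On "ball" that produces "bass".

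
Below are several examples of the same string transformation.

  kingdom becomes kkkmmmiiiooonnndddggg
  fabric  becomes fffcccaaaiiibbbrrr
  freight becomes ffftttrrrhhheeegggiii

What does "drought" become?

dddtttrrrhhhoooggguuu

The rule is to take characters alternately from the front and the back (1st, last, 2nd, 2nd-last, ...), then repeat every character 3 times.
"drought" → "dtrhogu" → "dddtttrrrhhhoooggguuu".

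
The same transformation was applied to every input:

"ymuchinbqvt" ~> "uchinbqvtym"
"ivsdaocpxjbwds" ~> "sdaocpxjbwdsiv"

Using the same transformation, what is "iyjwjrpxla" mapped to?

jwjrpxlaiy

The transformation: move the first 2 characters to the end (rotate left by 2).
So "iyjwjrpxla" becomes "jwjrpxlaiy".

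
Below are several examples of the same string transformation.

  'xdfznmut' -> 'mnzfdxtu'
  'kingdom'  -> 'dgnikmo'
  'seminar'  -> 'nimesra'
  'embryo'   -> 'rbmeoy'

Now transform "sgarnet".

The rule is to reverse the string, then move the first 2 characters to the end (rotate left by 2).
"sgarnet" → "tenrags" → "nragste".

nragste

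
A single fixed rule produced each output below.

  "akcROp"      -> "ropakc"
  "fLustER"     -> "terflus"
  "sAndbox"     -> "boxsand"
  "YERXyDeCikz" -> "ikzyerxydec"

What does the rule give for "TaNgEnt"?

Each output is the input with this applied: move the last 3 characters to the front (rotate right by 3), then convert every letter to lowercase.
For "TaNgEnt", step one produces "EntTaNg"; step two turns that into "enttang".

enttang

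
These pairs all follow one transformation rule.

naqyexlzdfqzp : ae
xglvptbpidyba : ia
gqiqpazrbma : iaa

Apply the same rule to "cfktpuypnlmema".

In each case the input is transformed by: keep only the vowels.
On "cfktpuypnlmema" that produces "uea".

uea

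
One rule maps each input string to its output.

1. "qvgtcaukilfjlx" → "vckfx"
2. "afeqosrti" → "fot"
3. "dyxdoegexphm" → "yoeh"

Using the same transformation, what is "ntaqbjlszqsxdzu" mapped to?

The rule is to keep one character in every 3, starting at position 2 (positions 2nd, 5th, 8th, ...).
For "ntaqbjlszqsxdzu" the result is "tbssz".

tbssz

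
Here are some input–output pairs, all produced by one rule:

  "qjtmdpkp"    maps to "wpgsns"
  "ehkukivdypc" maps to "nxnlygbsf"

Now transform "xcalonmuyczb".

In each case the input is transformed by: shift every letter 3 places forward in the alphabet (wrapping around), then delete the first 2 characters.
"xcalonmuyczb" → "dorqpxbfce".
(Check on "ehkukivdypc": → "hknxnlygbsf" → "nxnlygbsf" ✓)

dorqpxbfce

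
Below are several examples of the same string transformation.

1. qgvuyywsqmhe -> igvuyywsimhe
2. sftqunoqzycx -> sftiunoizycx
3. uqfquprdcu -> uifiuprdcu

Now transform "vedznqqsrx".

vedzniisrx

What's happening: replace every "q" with "i".
For "vedznqqsrx" the result is "vedzniisrx".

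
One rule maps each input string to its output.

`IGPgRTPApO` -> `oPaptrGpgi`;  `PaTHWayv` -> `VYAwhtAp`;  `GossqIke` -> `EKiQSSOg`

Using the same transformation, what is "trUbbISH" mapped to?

hsiBBuRT

Rule — reverse the string, then flip the case of every letter.
On "trUbbISH": the first step gives "HSIbbUrt", and the second then gives "hsiBBuRT".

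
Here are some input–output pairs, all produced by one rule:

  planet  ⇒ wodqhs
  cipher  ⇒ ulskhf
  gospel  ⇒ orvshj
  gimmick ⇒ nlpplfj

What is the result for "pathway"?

Each output is the input with this applied: swap the first and last characters, then shift every letter 3 places forward in the alphabet (wrapping around).
Working it through for "pathway": intermediate "yathwap", final "bdwkzds".

bdwkzds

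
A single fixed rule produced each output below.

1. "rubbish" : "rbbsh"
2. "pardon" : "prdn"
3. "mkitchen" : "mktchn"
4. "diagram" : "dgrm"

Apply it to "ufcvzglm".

The transformation: remove every vowel.
For "ufcvzglm" the result is "fcvzglm".

fcvzglm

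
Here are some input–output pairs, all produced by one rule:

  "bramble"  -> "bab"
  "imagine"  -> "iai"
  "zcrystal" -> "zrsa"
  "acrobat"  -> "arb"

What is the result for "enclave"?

eca

The pattern: delete the last character, then keep every other character starting from the first (positions 1st, 3rd, 5th, ...).
On "enclave": the first step gives "enclav", and the second then gives "eca".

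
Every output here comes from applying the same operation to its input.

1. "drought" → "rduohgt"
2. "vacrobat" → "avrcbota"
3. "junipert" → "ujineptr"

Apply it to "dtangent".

tdnaegtn

What's happening: swap each adjacent pair of characters (1↔2, 3↔4, ...).
Applying that to "dtangent" gives "tdnaegtn".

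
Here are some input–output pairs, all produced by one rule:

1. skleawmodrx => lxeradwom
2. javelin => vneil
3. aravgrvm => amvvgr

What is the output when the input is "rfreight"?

Rule — delete the first 2 characters, then take characters alternately from the front and the back (1st, last, 2nd, 2nd-last, ...).
"rfreight" → "reight" → "rtehig".

rtehig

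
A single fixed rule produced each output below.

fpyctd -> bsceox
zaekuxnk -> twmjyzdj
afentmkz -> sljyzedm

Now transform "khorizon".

hynmjgnq

In each case the input is transformed by: swap the front and back halves of the string, then shift every letter 1 place backward in the alphabet (wrapping around).
Starting from "khorizon": after the first operation, "izonkhor"; after the second, "hynmjgnq".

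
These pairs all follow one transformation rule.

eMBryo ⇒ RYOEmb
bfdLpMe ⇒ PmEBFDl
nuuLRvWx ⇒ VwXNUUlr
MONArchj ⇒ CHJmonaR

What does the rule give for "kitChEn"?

HeNKITc

Each output is the input with this applied: flip the case of every letter, then move the last 3 characters to the front (rotate right by 3).
Applying that to "kitChEn" gives "HeNKITc".
(Check on "nuuLRvWx": → "NUUlrVwX" → "VwXNUUlr" ✓)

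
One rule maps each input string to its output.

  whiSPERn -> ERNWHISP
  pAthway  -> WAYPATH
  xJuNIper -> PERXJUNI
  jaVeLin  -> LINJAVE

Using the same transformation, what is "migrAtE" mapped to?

Looking at the pairs, the operation is to move the last 3 characters to the front (rotate right by 3), then convert every letter to uppercase.
Applying both steps to "migrAtE": "AtEmigr", then "ATEMIGR".

ATEMIGR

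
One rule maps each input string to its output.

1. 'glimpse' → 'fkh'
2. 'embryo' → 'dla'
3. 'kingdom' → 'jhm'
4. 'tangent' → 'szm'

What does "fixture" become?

ehw

What's happening: shift every letter 1 place backward in the alphabet (wrapping around), then keep only the first 3 characters.
Working it through for "fixture": intermediate "ehwstqd", final "ehw".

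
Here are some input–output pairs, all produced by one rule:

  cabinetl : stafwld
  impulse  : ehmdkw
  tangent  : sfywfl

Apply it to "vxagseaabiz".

What's happening: shift every letter 8 places backward in the alphabet (wrapping around), then delete the first character.
Starting from "vxagseaabiz": after the first operation, "npsykwsstar"; after the second, "psykwsstar".

psykwsstar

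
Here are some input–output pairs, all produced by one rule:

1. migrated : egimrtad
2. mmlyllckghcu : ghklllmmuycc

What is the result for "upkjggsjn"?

jjknpsugg

In each case the input is transformed by: sort the characters into alphabetical order, then move the first 2 characters to the end (rotate left by 2).
For "upkjggsjn", step one produces "ggjjknpsu"; step two turns that into "jjknpsugg".
(Check on "mmlyllckghcu": → "ccghklllmmuy" → "ghklllmmuycc" ✓)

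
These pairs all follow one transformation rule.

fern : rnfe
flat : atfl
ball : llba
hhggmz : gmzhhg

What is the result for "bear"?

arbe

In each case the input is transformed by: swap the front and back halves of the string.
So "bear" becomes "arbe".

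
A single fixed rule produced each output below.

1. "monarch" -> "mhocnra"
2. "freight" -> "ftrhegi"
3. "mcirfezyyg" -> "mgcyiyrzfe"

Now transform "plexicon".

Each output is the input with this applied: take characters alternately from the front and the back (1st, last, 2nd, 2nd-last, ...).
On "plexicon" that produces "pnloecxi".

pnloecxi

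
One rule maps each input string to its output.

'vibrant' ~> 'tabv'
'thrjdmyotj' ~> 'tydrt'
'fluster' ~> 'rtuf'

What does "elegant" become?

The transformation: keep every other character starting from the first (positions 1st, 3rd, 5th, ...), then reverse the string.
Applying both steps to "elegant": "eeat", then "taee".
(Check on "vibrant": → "vbat" → "tabv" ✓)

taee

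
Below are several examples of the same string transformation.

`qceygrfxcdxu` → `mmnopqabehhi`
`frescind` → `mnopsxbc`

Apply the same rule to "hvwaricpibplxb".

Looking at the pairs, the operation is to sort the characters into alphabetical order, then shift every letter 10 places forward in the alphabet (wrapping around).
Applying both steps to "hvwaricpibplxb": "abbchiilpprvwx", then "kllmrssvzzbfgh".

kllmrssvzzbfgh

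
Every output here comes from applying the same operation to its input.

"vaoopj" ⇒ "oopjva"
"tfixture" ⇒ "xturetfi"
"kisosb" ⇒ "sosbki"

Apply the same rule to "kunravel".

The pattern: swap the front and back halves of the string, then move the last character to the front.
"kunravel" → "avelkunr" → "ravelkun".

ravelkun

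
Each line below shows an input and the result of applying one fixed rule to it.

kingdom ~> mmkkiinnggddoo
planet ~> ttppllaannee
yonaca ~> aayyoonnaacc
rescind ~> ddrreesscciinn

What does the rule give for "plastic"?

Each output is the input with this applied: double every character, then move the last 2 characters to the front (rotate right by 2).
Applying that to "plastic" gives "ccppllaassttii".

ccppllaassttii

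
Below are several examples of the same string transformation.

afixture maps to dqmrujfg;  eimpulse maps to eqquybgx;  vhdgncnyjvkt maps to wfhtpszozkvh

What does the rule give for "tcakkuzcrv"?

Each output is the input with this applied: move the last 2 characters to the front (rotate right by 2), then shift every letter 12 places forward in the alphabet (wrapping around).
For "tcakkuzcrv", step one produces "rvtcakkuzc"; step two turns that into "dhfomwwglo".

dhfomwwglo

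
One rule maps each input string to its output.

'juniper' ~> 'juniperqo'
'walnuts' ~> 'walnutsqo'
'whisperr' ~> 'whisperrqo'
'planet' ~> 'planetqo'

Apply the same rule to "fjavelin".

fjavelinqo

The rule is to append "qo".
So "fjavelin" becomes "fjavelinqo".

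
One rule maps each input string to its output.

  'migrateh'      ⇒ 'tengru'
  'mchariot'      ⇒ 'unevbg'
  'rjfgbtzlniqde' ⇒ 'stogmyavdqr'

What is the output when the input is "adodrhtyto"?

Looking at the pairs, the operation is to shift every letter 13 places forward in the alphabet (wrapping around) — i.e. ROT13, then delete the first 2 characters.
Applying both steps to "adodrhtyto": "nqbqeuglgb", then "bqeuglgb".

bqeuglgb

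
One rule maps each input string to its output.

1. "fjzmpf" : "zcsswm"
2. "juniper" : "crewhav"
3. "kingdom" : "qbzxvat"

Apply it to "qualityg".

gltdhnyv

The pattern: move the last 3 characters to the front (rotate right by 3), then shift every letter 13 places forward in the alphabet (wrapping around) — i.e. ROT13.
Applying both steps to "qualityg": "tygquali", then "gltdhnyv".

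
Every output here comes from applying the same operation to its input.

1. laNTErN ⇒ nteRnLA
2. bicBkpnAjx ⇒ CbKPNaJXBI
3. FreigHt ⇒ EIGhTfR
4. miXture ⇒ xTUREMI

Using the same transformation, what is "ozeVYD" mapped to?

Each output is the input with this applied: flip the case of every letter, then move the first 2 characters to the end (rotate left by 2).
Working it through for "ozeVYD": intermediate "OZEvyd", final "EvydOZ".

EvydOZ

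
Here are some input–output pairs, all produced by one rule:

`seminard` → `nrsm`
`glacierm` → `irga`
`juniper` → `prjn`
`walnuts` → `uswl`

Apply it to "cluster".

trcu

In each case the input is transformed by: keep every other character starting from the first (positions 1st, 3rd, 5th, ...), then swap the front and back halves of the string.
Applying both steps to "cluster": "cutr", then "trcu".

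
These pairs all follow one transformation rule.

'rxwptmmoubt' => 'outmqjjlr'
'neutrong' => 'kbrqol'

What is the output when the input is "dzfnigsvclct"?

awckfdpszi

The rule is to delete the last 2 characters, then shift every letter 3 places backward in the alphabet (wrapping around).
For "dzfnigsvclct" the result is "awckfdpszi".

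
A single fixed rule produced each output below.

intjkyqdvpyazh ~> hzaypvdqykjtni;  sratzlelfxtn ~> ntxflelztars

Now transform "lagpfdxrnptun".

nutpnrxdfpgal

Looking at the pairs, the operation is to reverse the string.
Doing the same to "lagpfdxrnptun": "nutpnrxdfpgal".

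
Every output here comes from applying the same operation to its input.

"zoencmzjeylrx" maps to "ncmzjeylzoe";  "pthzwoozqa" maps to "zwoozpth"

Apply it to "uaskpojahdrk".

Rule — delete the last 2 characters, then move the first 3 characters to the end (rotate left by 3).
"uaskpojahdrk" → "kpojahduas".

kpojahduas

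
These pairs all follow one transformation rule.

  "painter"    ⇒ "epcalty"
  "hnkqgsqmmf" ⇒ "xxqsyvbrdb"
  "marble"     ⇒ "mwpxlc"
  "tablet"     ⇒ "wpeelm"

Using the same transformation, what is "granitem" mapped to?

What's happening: shift every letter 11 places forward in the alphabet (wrapping around), then move the last 3 characters to the front (rotate right by 3).
Applying both steps to "granitem": "rclytepx", then "epxrclyt".

epxrclyt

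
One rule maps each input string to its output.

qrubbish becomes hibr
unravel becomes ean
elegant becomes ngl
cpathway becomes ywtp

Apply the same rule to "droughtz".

zhur

Looking at the pairs, the operation is to keep every other character starting from the second (positions 2nd, 4th, 6th, ...), then reverse the string.
Starting from "droughtz": after the first operation, "ruhz"; after the second, "zhur".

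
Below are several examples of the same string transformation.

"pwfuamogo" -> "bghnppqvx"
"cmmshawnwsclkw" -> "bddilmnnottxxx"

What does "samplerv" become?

Each output is the input with this applied: sort the characters into alphabetical order, then shift every letter 1 place forward in the alphabet (wrapping around).
On "samplerv" that produces "bfmnqstw".

bfmnqstw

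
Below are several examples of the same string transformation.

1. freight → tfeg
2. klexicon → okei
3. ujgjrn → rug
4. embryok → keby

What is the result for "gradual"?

The pattern: keep every other character starting from the first (positions 1st, 3rd, 5th, ...), then move the last character to the front.
On "gradual": the first step gives "gaul", and the second then gives "lgau".

lgau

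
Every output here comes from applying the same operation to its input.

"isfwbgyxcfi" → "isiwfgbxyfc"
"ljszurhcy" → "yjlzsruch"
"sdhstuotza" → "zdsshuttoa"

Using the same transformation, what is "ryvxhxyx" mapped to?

What's happening: swap each adjacent pair of characters (1↔2, 3↔4, ...), then move the last character to the front.
Working it through for "ryvxhxyx": intermediate "yrxvxhxy", final "yyrxvxhx".

yyrxvxhx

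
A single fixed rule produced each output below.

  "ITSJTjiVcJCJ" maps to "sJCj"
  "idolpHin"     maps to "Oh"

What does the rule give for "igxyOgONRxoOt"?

XGro

Rule — flip the case of every letter, then keep one character in every 3, starting at position 3 (positions 3rd, 6th, 9th, ...).
"igxyOgONRxoOt" → "XGro".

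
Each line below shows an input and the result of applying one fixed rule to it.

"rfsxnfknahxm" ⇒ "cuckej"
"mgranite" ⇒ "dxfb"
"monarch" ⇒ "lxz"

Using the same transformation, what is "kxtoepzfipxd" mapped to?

The pattern: shift every letter 3 places backward in the alphabet (wrapping around), then keep every other character starting from the second (positions 2nd, 4th, 6th, ...).
For "kxtoepzfipxd" the result is "ulmcma".

ulmcma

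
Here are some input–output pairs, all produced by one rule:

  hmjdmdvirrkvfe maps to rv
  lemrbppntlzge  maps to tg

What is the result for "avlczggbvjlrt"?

vr

The transformation: keep one character in every 3, starting at position 3 (positions 3rd, 6th, 9th, ...), then delete the first 2 characters.
For "avlczggbvjlrt", step one produces "lgvr"; step two turns that into "vr".
(Check on "lemrbppntlzge": → "mptg" → "tg" ✓)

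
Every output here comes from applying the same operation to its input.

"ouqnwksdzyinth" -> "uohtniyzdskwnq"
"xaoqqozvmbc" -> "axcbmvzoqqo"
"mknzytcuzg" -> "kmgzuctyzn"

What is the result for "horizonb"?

ohbnozir

In each case the input is transformed by: move the first 2 characters to the end (rotate left by 2), then reverse the string.
Applying both steps to "horizonb": "rizonbho", then "ohbnozir".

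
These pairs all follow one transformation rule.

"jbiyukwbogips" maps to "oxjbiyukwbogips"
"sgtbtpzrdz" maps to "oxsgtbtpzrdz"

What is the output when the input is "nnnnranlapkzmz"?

oxnnnnranlapkzmz

The transformation: prepend "ox".
Doing the same to "nnnnranlapkzmz": "oxnnnnranlapkzmz".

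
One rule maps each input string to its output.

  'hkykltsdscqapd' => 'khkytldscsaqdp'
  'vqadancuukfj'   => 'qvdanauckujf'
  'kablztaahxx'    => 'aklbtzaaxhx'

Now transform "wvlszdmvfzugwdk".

Each output is the input with this applied: swap each adjacent pair of characters (1↔2, 3↔4, ...).
Applying that to "wvlszdmvfzugwdk" gives "vwsldzvmzfgudwk".

vwsldzvmzfgudwk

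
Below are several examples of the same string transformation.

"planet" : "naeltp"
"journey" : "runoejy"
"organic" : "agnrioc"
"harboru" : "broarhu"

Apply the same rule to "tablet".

What's happening: move the first 3 characters to the end (rotate left by 3), then take characters alternately from the front and the back (1st, last, 2nd, 2nd-last, ...).
Doing the same to "tablet": "lbeatt".
(Check on "organic": → "anicorg" → "agnrioc" ✓)

lbeatt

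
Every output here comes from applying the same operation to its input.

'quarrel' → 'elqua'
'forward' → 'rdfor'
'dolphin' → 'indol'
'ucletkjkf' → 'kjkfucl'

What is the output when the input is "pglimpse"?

Looking at the pairs, the operation is to move the first 3 characters to the end (rotate left by 3), then delete the first 2 characters.
On "pglimpse" that produces "psepgl".

psepgl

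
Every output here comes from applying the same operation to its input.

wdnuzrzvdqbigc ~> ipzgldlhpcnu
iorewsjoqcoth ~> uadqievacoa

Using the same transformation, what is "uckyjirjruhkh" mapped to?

gowkvudvdgt

Each output is the input with this applied: delete the last 2 characters, then shift every letter 12 places forward in the alphabet (wrapping around).
Starting from "uckyjirjruhkh": after the first operation, "uckyjirjruh"; after the second, "gowkvudvdgt".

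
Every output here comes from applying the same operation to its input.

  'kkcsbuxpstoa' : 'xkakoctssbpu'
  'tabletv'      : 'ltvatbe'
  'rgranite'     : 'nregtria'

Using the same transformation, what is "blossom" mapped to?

sbmloos

Rule — take characters alternately from the front and the back (1st, last, 2nd, 2nd-last, ...), then move the last character to the front.
Starting from "blossom": after the first operation, "bmlooss"; after the second, "sbmloos".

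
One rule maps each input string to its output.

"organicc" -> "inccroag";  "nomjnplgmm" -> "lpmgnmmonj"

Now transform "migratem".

What's happening: swap the front and back halves of the string, then swap each adjacent pair of characters (1↔2, 3↔4, ...).
For "migratem", step one produces "atemmigr"; step two turns that into "tameimrg".

tameimrg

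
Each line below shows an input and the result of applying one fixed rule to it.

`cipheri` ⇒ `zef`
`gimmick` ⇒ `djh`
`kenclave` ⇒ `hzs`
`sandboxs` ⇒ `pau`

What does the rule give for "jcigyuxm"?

gdu

Looking at the pairs, the operation is to keep one character in every 3, starting at position 1 (positions 1st, 4th, 7th, ...), then shift every letter 3 places backward in the alphabet (wrapping around).
So "jcigyuxm" becomes "gdu".
(Check on "cipheri": → "chi" → "zef" ✓)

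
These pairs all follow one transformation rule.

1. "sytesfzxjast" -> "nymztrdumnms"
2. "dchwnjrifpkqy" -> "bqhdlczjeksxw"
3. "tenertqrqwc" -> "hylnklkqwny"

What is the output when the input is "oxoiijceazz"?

iccdwyuttir

The transformation: move the first 2 characters to the end (rotate left by 2), then shift every letter 6 places backward in the alphabet (wrapping around).
For "oxoiijceazz", step one produces "oiijceazzox"; step two turns that into "iccdwyuttir".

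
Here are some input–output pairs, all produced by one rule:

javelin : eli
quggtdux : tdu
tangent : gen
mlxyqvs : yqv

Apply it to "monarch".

What's happening: move the last character to the front, then keep only the last 3 characters.
Working it through for "monarch": intermediate "hmonarc", final "arc".

arc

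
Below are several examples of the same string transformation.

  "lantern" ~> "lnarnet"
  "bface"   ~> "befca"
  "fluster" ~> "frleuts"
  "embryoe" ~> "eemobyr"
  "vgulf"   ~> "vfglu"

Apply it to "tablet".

In each case the input is transformed by: take characters alternately from the front and the back (1st, last, 2nd, 2nd-last, ...).
For "tablet" the result is "ttaebl".

ttaebl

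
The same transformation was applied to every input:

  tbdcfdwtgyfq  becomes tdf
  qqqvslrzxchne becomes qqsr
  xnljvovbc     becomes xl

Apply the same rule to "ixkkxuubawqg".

In each case the input is transformed by: keep every other character starting from the first (positions 1st, 3rd, 5th, ...), then delete the last 3 characters.
"ixkkxuubawqg" → "ikxuaq" → "ikx".

ikx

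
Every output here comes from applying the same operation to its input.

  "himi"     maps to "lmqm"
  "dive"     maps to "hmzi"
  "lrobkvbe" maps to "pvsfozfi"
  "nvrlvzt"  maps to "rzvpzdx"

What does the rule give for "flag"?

jpek

The rule is to shift every letter 4 places forward in the alphabet (wrapping around).
Applying that to "flag" gives "jpek".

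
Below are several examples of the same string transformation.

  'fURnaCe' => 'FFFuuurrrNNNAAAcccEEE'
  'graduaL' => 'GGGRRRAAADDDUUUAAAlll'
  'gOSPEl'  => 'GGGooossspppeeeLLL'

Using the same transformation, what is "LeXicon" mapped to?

lllEEExxxIIICCCOOONNN

The transformation: flip the case of every letter, then repeat every character 3 times.
On "LeXicon": the first step gives "lExICON", and the second then gives "lllEEExxxIIICCCOOONNN".
(Check on "graduaL": → "GRADUAl" → "GGGRRRAAADDDUUUAAAlll" ✓)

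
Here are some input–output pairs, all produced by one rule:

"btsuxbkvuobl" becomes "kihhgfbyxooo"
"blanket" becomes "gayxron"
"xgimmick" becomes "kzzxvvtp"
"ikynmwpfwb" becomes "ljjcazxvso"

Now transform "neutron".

Each output is the input with this applied: sort the characters into reverse alphabetical order, then shift every letter 13 places forward in the alphabet (wrapping around) — i.e. ROT13.
Applying both steps to "neutron": "utronne", then "hgebaar".
(Check on "xgimmick": → "xmmkiigc" → "kzzxvvtp" ✓)

hgebaar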